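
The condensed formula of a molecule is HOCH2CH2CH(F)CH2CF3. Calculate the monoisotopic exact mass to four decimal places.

Atom tally by fragment:
  HOCH2 → C:1 H:3 O:1
  CH2 → C:1 H:2
  CH(F) → C:1 H:1 F:1
  CH2CF3 → C:2 H:2 F:3
Element totals:
  C: 5
  H: 8
  F: 4
  O: 1
Molecular formula: C5H8F4O.
  M = 5(12.0) + 8(1.007825) + 4(18.998403) + 15.994915
    = 60.000000 + 8.062600 + 75.993612 + 15.994915 = 160.051127

160.0511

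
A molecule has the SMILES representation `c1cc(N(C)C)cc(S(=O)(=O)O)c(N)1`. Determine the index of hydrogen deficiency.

4

Atom tally by fragment:
  benzene ring core → C:6 H:6
  (− 3 ring H displaced by substituents)
  + N(CH3)2 → N:1 C:2 H:6
  + SO3H → S:1 O:3 H:1
  + NH2 → N:1 H:2
Element totals:
  C: 8
  H: 12
  N: 2
  O: 3
  S: 1
Molecular formula: C8H12N2O3S.
DoU = (2C + 2 + N − H − X) / 2 = (2·8 + 2 + 2 − 12 − 0) / 2 = 4.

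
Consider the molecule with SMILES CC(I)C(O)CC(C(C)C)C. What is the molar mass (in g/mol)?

Atom tally by fragment:
  CH3 → C:1 H:3
  CH(I) → C:1 H:1 I:1
  CH(OH) → C:1 H:2 O:1
  CH2 → C:1 H:2
  CH(CH(CH3)2) → C:4 H:8
  CH3 → C:1 H:3
Element totals:
  C: 9
  H: 19
  I: 1
  O: 1
Molecular formula: C9H19IO.
  M = 9(12.011) + 19(1.008) + 126.904 + 15.999
    = 108.099 + 19.152 + 126.904 + 15.999 = 270.154

270.15 g/mol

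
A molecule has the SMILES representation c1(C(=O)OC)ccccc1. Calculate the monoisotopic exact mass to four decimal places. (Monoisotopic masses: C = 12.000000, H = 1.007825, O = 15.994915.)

Atom tally by fragment:
  benzene ring core → C:6 H:6
  (− 1 ring H displaced by substituents)
  + COOCH3 → C:2 H:3 O:2
Element totals:
  C: 8
  H: 8
  O: 2
Molecular formula: C8H8O2.
  M = 8(12.0) + 8(1.007825) + 2(15.994915)
    = 96.000000 + 8.062600 + 31.989830 = 136.052430

136.0524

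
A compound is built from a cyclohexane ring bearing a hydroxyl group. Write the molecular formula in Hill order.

Atom tally by fragment:
  cyclohexane ring core → C:6 H:12
  (− 1 ring H displaced by substituents)
  + OH → O:1 H:1
Element totals:
  C: 6
  H: 12
  O: 1

C6H12O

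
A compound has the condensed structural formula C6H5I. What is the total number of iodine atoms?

Atom tally by fragment:
  benzene ring core → C:6 H:6
  (− 1 ring H displaced by substituents)
  + I → I:1
Element totals:
  C: 6
  H: 5
  I: 1

1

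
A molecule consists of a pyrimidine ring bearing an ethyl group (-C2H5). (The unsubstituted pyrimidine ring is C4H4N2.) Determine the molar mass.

108.14 g/mol

Atom tally by fragment:
  pyrimidine ring core → C:4 H:4 N:2
  (− 1 ring H displaced by substituents)
  + C2H5 → C:2 H:5
Element totals:
  C: 6
  H: 8
  N: 2
Molecular formula: C6H8N2.
  M = 6(12.011) + 8(1.008) + 2(14.007)
    = 72.066 + 8.064 + 28.014 = 108.144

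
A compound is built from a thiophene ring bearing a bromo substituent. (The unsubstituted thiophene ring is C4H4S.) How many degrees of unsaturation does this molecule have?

Atom tally by fragment:
  thiophene ring core → C:4 H:4 S:1
  (− 1 ring H displaced by substituents)
  + Br → Br:1
Element totals:
  C: 4
  H: 3
  Br: 1
  S: 1
Molecular formula: C4H3BrS.
DoU = (2C + 2 + N − H − X) / 2 = (2·4 + 2 + 0 − 3 − 1) / 2 = 3.

3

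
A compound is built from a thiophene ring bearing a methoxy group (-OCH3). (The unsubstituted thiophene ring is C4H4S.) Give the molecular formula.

C5H6OS

Atom tally by fragment:
  thiophene ring core → C:4 H:4 S:1
  (− 1 ring H displaced by substituents)
  + OCH3 → C:1 H:3 O:1
Element totals:
  C: 5
  H: 6
  O: 1
  S: 1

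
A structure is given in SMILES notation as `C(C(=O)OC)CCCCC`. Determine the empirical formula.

C4H8O

Atom tally by fragment:
  CH3OOCCH2 → C:3 H:5 O:2
  CH2 → C:1 H:2
  CH2 → C:1 H:2
  CH2 → C:1 H:2
  CH2 → C:1 H:2
  CH3 → C:1 H:3
Element totals:
  C: 8
  H: 16
  O: 2
Molecular formula: C8H16O2.
gcd of subscripts = 2; dividing each by 2:
  C: 8/2 = 4
  H: 16/2 = 8
  O: 2/2 = 1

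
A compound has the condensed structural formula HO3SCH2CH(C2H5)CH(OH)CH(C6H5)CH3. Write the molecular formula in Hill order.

Atom tally by fragment:
  HO3SCH2 → C:1 H:3 S:1 O:3
  CH(C2H5) → C:3 H:6
  CH(OH) → C:1 H:2 O:1
  CH(C6H5) → C:7 H:6
  CH3 → C:1 H:3
Element totals:
  C: 13
  H: 20
  O: 4
  S: 1

C13H20O4S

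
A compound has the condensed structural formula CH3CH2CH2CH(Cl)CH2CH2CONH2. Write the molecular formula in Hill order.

C7H14ClNO

Atom tally by fragment:
  CH3 → C:1 H:3
  CH2 → C:1 H:2
  CH2 → C:1 H:2
  CH(Cl) → C:1 H:1 Cl:1
  CH2 → C:1 H:2
  CH2CONH2 → C:2 H:4 O:1 N:1
Element totals:
  C: 7
  H: 14
  Cl: 1
  N: 1
  O: 1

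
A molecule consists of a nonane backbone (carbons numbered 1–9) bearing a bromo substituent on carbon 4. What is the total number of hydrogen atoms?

19

Atom tally by fragment:
  CH3 → C:1 H:3
  CH2 → C:1 H:2
  CH2 → C:1 H:2
  CH(Br) → C:1 H:1 Br:1
  CH2 → C:1 H:2
  CH2 → C:1 H:2
  CH2 → C:1 H:2
  CH2 → C:1 H:2
  CH3 → C:1 H:3
Element totals:
  C: 9
  H: 19
  Br: 1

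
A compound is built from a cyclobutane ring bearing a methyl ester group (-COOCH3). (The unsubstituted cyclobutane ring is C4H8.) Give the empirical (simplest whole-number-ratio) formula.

C3H5O

Atom tally by fragment:
  cyclobutane ring core → C:4 H:8
  (− 1 ring H displaced by substituents)
  + COOCH3 → C:2 H:3 O:2
Element totals:
  C: 6
  H: 10
  O: 2
Molecular formula: C6H10O2.
gcd of subscripts = 2; dividing each by 2:
  C: 6/2 = 3
  H: 10/2 = 5
  O: 2/2 = 1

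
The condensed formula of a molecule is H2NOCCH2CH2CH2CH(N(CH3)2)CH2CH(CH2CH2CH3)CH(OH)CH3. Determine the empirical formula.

C7H15NO

Atom tally by fragment:
  H2NOCCH2 → C:2 H:4 O:1 N:1
  CH2 → C:1 H:2
  CH2 → C:1 H:2
  CH(N(CH3)2) → C:3 H:7 N:1
  CH2 → C:1 H:2
  CH(CH2CH2CH3) → C:4 H:8
  CH(OH) → C:1 H:2 O:1
  CH3 → C:1 H:3
Element totals:
  C: 14
  H: 30
  N: 2
  O: 2
Molecular formula: C14H30N2O2.
gcd of subscripts = 2; dividing each by 2:
  C: 14/2 = 7
  H: 30/2 = 15
  N: 2/2 = 1
  O: 2/2 = 1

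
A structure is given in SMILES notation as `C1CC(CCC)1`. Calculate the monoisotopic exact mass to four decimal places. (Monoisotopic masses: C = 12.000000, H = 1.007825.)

Atom tally by fragment:
  cyclopropane ring core → C:3 H:6
  (− 1 ring H displaced by substituents)
  + CH2CH2CH3 → C:3 H:7
Element totals:
  C: 6
  H: 12
Molecular formula: C6H12.
  M = 6(12.0) + 12(1.007825)
    = 72.000000 + 12.093900 = 84.093900

84.0939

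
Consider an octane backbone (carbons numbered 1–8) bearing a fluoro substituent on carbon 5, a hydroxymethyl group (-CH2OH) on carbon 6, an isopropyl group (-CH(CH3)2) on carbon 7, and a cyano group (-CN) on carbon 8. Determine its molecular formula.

Atom tally by fragment:
  CH3 → C:1 H:3
  CH2 → C:1 H:2
  CH2 → C:1 H:2
  CH2 → C:1 H:2
  CH(F) → C:1 H:1 F:1
  CH(CH2OH) → C:2 H:4 O:1
  CH(CH(CH3)2) → C:4 H:8
  CH2CN → C:2 H:2 N:1
Element totals:
  C: 13
  H: 24
  F: 1
  N: 1
  O: 1

C13H24FNO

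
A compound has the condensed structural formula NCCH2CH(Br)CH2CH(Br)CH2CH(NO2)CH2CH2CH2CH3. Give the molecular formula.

Atom tally by fragment:
  NCCH2 → C:2 H:2 N:1
  CH(Br) → C:1 H:1 Br:1
  CH2 → C:1 H:2
  CH(Br) → C:1 H:1 Br:1
  CH2 → C:1 H:2
  CH(NO2) → C:1 H:1 N:1 O:2
  CH2 → C:1 H:2
  CH2 → C:1 H:2
  CH2 → C:1 H:2
  CH3 → C:1 H:3
Element totals:
  C: 11
  H: 18
  Br: 2
  N: 2
  O: 2

C11H18Br2N2O2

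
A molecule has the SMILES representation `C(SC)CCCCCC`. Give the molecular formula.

C8H18S

Atom tally by fragment:
  CH3SCH2 → C:2 H:5 S:1
  CH2 → C:1 H:2
  CH2 → C:1 H:2
  CH2 → C:1 H:2
  CH2 → C:1 H:2
  CH2 → C:1 H:2
  CH3 → C:1 H:3
Element totals:
  C: 8
  H: 18
  S: 1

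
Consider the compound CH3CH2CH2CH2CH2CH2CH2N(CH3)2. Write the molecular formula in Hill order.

C9H21N

Atom tally by fragment:
  CH3 → C:1 H:3
  CH2 → C:1 H:2
  CH2 → C:1 H:2
  CH2 → C:1 H:2
  CH2 → C:1 H:2
  CH2 → C:1 H:2
  CH2N(CH3)2 → C:3 H:8 N:1
Element totals:
  C: 9
  H: 21
  N: 1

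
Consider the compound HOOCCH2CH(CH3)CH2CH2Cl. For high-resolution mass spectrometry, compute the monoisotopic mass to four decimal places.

150.0448

Atom tally by fragment:
  HOOCCH2 → C:2 H:3 O:2
  CH(CH3) → C:2 H:4
  CH2 → C:1 H:2
  CH2Cl → C:1 H:2 Cl:1
Element totals:
  C: 6
  H: 11
  Cl: 1
  O: 2
Molecular formula: C6H11ClO2.
  M = 6(12.0) + 11(1.007825) + 34.968853 + 2(15.994915)
    = 72.000000 + 11.086075 + 34.968853 + 31.989830 = 150.044758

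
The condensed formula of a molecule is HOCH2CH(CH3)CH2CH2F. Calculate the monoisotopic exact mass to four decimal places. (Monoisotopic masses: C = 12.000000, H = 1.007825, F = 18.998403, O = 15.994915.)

Atom tally by fragment:
  HOCH2 → C:1 H:3 O:1
  CH(CH3) → C:2 H:4
  CH2 → C:1 H:2
  CH2F → C:1 H:2 F:1
Element totals:
  C: 5
  H: 11
  F: 1
  O: 1
Molecular formula: C5H11FO.
  M = 5(12.0) + 11(1.007825) + 18.998403 + 15.994915
    = 60.000000 + 11.086075 + 18.998403 + 15.994915 = 106.079393

106.0794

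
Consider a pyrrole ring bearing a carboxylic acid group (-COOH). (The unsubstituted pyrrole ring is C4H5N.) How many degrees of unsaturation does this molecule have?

Atom tally by fragment:
  pyrrole ring core → C:4 H:5 N:1
  (− 1 ring H displaced by substituents)
  + COOH → C:1 H:1 O:2
Element totals:
  C: 5
  H: 5
  N: 1
  O: 2
Molecular formula: C5H5NO2.
DoU = (2C + 2 + N − H − X) / 2 = (2·5 + 2 + 1 − 5 − 0) / 2 = 4.

4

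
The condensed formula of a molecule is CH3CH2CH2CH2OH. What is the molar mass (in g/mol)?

74.12 g/mol

Element totals:
  C: 4
  H: 10
  O: 1
Molecular formula: C4H10O.
  M = 4(12.011) + 10(1.008) + 15.999
    = 48.044 + 10.080 + 15.999 = 74.123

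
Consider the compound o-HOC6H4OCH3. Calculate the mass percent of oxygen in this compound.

25.78%

Element totals:
  C: 7
  H: 8
  O: 2
Molecular formula: C7H8O2.
Molar mass = 124.139 g/mol.
Mass from O: 2 × 15.999 = 31.998 g/mol.
%O = 31.998 / 124.139 × 100 = 25.78%.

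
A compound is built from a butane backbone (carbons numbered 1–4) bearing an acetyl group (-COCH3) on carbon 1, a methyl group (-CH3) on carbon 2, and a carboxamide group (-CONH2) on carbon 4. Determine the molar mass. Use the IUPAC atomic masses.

157.21 g/mol

Atom tally by fragment:
  CH3COCH2 → C:3 H:5 O:1
  CH(CH3) → C:2 H:4
  CH2 → C:1 H:2
  CH2CONH2 → C:2 H:4 O:1 N:1
Element totals:
  C: 8
  H: 15
  N: 1
  O: 2
Molecular formula: C8H15NO2.
  M = 8(12.011) + 15(1.008) + 14.007 + 2(15.999)
    = 96.088 + 15.120 + 14.007 + 31.998 = 157.213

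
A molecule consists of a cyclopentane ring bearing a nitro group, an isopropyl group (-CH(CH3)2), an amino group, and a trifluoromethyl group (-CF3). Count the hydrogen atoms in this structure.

Atom tally by fragment:
  cyclopentane ring core → C:5 H:10
  (− 4 ring H displaced by substituents)
  + NO2 → N:1 O:2
  + CH(CH3)2 → C:3 H:7
  + NH2 → N:1 H:2
  + CF3 → C:1 F:3
Element totals:
  C: 9
  H: 15
  F: 3
  N: 2
  O: 2

15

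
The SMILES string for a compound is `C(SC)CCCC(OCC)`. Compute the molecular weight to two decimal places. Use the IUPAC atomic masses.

Atom tally by fragment:
  CH3SCH2 → C:2 H:5 S:1
  CH2 → C:1 H:2
  CH2 → C:1 H:2
  CH2 → C:1 H:2
  CH2OC2H5 → C:3 H:7 O:1
Element totals:
  C: 8
  H: 18
  O: 1
  S: 1
Molecular formula: C8H18OS.
  M = 8(12.011) + 18(1.008) + 15.999 + 32.06
    = 96.088 + 18.144 + 15.999 + 32.060 = 162.291

162.29 g/mol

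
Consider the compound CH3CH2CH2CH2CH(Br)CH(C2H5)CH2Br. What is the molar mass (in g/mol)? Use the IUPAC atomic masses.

Atom tally by fragment:
  CH3 → C:1 H:3
  CH2 → C:1 H:2
  CH2 → C:1 H:2
  CH2 → C:1 H:2
  CH(Br) → C:1 H:1 Br:1
  CH(C2H5) → C:3 H:6
  CH2Br → C:1 H:2 Br:1
Element totals:
  C: 9
  H: 18
  Br: 2
Molecular formula: C9H18Br2.
  M = 9(12.011) + 18(1.008) + 2(79.904)
    = 108.099 + 18.144 + 159.808 = 286.051

286.05 g/mol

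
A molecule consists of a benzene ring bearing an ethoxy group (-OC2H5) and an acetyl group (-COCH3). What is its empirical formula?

Atom tally by fragment:
  benzene ring core → C:6 H:6
  (− 2 ring H displaced by substituents)
  + OC2H5 → C:2 H:5 O:1
  + COCH3 → C:2 H:3 O:1
Element totals:
  C: 10
  H: 12
  O: 2
Molecular formula: C10H12O2.
gcd of subscripts = 2; dividing each by 2:
  C: 10/2 = 5
  H: 12/2 = 6
  O: 2/2 = 1

C5H6O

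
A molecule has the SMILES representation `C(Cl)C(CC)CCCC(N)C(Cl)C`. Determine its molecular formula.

C10H21Cl2N

Atom tally by fragment:
  ClCH2 → C:1 H:2 Cl:1
  CH(C2H5) → C:3 H:6
  CH2 → C:1 H:2
  CH2 → C:1 H:2
  CH2 → C:1 H:2
  CH(NH2) → C:1 H:3 N:1
  CH(Cl) → C:1 H:1 Cl:1
  CH3 → C:1 H:3
Element totals:
  C: 10
  H: 21
  Cl: 2
  N: 1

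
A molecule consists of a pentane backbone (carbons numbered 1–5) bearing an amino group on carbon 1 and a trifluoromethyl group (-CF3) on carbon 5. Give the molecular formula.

Atom tally by fragment:
  H2NCH2 → C:1 H:4 N:1
  CH2 → C:1 H:2
  CH2 → C:1 H:2
  CH2 → C:1 H:2
  CH2CF3 → C:2 H:2 F:3
Element totals:
  C: 6
  H: 12
  F: 3
  N: 1

C6H12F3N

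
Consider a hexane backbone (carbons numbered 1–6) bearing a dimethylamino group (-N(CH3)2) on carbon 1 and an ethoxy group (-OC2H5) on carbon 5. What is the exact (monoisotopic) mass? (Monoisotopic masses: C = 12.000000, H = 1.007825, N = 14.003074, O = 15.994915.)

173.1780

Atom tally by fragment:
  (CH3)2NCH2 → C:3 H:8 N:1
  CH2 → C:1 H:2
  CH2 → C:1 H:2
  CH2 → C:1 H:2
  CH(OC2H5) → C:3 H:6 O:1
  CH3 → C:1 H:3
Element totals:
  C: 10
  H: 23
  N: 1
  O: 1
Molecular formula: C10H23NO.
  M = 10(12.0) + 23(1.007825) + 14.003074 + 15.994915
    = 120.000000 + 23.179975 + 14.003074 + 15.994915 = 173.177964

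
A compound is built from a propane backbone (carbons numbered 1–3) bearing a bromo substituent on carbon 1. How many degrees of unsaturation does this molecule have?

0

Atom tally by fragment:
  BrCH2 → C:1 H:2 Br:1
  CH2 → C:1 H:2
  CH3 → C:1 H:3
Element totals:
  C: 3
  H: 7
  Br: 1
Molecular formula: C3H7Br.
DoU = (2C + 2 + N − H − X) / 2 = (2·3 + 2 + 0 − 7 − 1) / 2 = 0.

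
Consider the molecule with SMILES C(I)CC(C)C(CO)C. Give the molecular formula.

Atom tally by fragment:
  ICH2 → C:1 H:2 I:1
  CH2 → C:1 H:2
  CH(CH3) → C:2 H:4
  CH(CH2OH) → C:2 H:4 O:1
  CH3 → C:1 H:3
Element totals:
  C: 7
  H: 15
  I: 1
  O: 1

C7H15IO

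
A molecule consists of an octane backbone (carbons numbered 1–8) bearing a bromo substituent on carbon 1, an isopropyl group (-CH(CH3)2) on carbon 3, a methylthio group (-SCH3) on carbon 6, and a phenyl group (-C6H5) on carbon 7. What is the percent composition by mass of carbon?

Atom tally by fragment:
  BrCH2 → C:1 H:2 Br:1
  CH2 → C:1 H:2
  CH(CH(CH3)2) → C:4 H:8
  CH2 → C:1 H:2
  CH2 → C:1 H:2
  CH(SCH3) → C:2 H:4 S:1
  CH(C6H5) → C:7 H:6
  CH3 → C:1 H:3
Element totals:
  C: 18
  H: 29
  Br: 1
  S: 1
Molecular formula: C18H29BrS.
Molar mass = 357.394 g/mol.
Mass from C: 18 × 12.011 = 216.198 g/mol.
%C = 216.198 / 357.394 × 100 = 60.49%.

60.49%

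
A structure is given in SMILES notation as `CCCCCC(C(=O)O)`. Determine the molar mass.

Atom tally by fragment:
  CH3 → C:1 H:3
  CH2 → C:1 H:2
  CH2 → C:1 H:2
  CH2 → C:1 H:2
  CH2 → C:1 H:2
  CH2COOH → C:2 H:3 O:2
Element totals:
  C: 7
  H: 14
  O: 2
Molecular formula: C7H14O2.
  M = 7(12.011) + 14(1.008) + 2(15.999)
    = 84.077 + 14.112 + 31.998 = 130.187

130.19 g/mol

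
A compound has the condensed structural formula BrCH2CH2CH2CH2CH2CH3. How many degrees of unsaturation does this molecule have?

0

Atom tally by fragment:
  BrCH2 → C:1 H:2 Br:1
  CH2 → C:1 H:2
  CH2 → C:1 H:2
  CH2 → C:1 H:2
  CH2 → C:1 H:2
  CH3 → C:1 H:3
Element totals:
  C: 6
  H: 13
  Br: 1
Molecular formula: C6H13Br.
DoU = (2C + 2 + N − H − X) / 2 = (2·6 + 2 + 0 − 13 − 1) / 2 = 0.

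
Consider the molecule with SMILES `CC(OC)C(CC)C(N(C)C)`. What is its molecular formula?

C9H21NO

Atom tally by fragment:
  CH3 → C:1 H:3
  CH(OCH3) → C:2 H:4 O:1
  CH(C2H5) → C:3 H:6
  CH2N(CH3)2 → C:3 H:8 N:1
Element totals:
  C: 9
  H: 21
  N: 1
  O: 1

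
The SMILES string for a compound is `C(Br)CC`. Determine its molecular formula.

Atom tally by fragment:
  BrCH2 → C:1 H:2 Br:1
  CH2 → C:1 H:2
  CH3 → C:1 H:3
Element totals:
  C: 3
  H: 7
  Br: 1

C3H7Br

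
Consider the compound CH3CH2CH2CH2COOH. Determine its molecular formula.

Atom tally by fragment:
  CH3 → C:1 H:3
  CH2 → C:1 H:2
  CH2 → C:1 H:2
  CH2COOH → C:2 H:3 O:2
Element totals:
  C: 5
  H: 10
  O: 2

C5H10O2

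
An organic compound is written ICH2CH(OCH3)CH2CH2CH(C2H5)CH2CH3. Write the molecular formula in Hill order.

Element totals:
  C: 10
  H: 21
  I: 1
  O: 1

C10H21IO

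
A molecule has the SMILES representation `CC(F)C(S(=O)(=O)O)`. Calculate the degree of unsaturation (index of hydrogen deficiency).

0

Atom tally by fragment:
  CH3 → C:1 H:3
  CH(F) → C:1 H:1 F:1
  CH2SO3H → C:1 H:3 S:1 O:3
Element totals:
  C: 3
  H: 7
  F: 1
  O: 3
  S: 1
Molecular formula: C3H7FO3S.
DoU = (2C + 2 + N − H − X) / 2 = (2·3 + 2 + 0 − 7 − 1) / 2 = 0.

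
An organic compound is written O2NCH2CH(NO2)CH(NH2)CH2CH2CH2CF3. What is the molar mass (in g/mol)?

259.18 g/mol

Atom tally by fragment:
  O2NCH2 → C:1 H:2 N:1 O:2
  CH(NO2) → C:1 H:1 N:1 O:2
  CH(NH2) → C:1 H:3 N:1
  CH2 → C:1 H:2
  CH2 → C:1 H:2
  CH2CF3 → C:2 H:2 F:3
Element totals:
  C: 7
  H: 12
  F: 3
  N: 3
  O: 4
Molecular formula: C7H12F3N3O4.
  M = 7(12.011) + 12(1.008) + 3(18.998) + 3(14.007) + 4(15.999)
    = 84.077 + 12.096 + 56.994 + 42.021 + 63.996 = 259.184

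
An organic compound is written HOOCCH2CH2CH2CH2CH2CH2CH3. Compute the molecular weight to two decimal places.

144.21 g/mol

Atom tally by fragment:
  HOOCCH2 → C:2 H:3 O:2
  CH2 → C:1 H:2
  CH2 → C:1 H:2
  CH2 → C:1 H:2
  CH2 → C:1 H:2
  CH2 → C:1 H:2
  CH3 → C:1 H:3
Element totals:
  C: 8
  H: 16
  O: 2
Molecular formula: C8H16O2.
  M = 8(12.011) + 16(1.008) + 2(15.999)
    = 96.088 + 16.128 + 31.998 = 144.214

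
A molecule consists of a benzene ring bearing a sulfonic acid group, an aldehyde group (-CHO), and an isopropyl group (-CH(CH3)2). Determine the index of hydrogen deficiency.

Atom tally by fragment:
  benzene ring core → C:6 H:6
  (− 3 ring H displaced by substituents)
  + SO3H → S:1 O:3 H:1
  + CHO → C:1 H:1 O:1
  + CH(CH3)2 → C:3 H:7
Element totals:
  C: 10
  H: 12
  O: 4
  S: 1
Molecular formula: C10H12O4S.
DoU = (2C + 2 + N − H − X) / 2 = (2·10 + 2 + 0 − 12 − 0) / 2 = 5.

5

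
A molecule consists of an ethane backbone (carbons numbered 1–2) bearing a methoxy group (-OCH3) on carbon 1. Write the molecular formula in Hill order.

Atom tally by fragment:
  CH3OCH2 → C:2 H:5 O:1
  CH3 → C:1 H:3
Element totals:
  C: 3
  H: 8
  O: 1

C3H8O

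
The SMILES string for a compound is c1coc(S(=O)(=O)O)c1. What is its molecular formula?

C4H4O4S

Atom tally by fragment:
  furan ring core → C:4 H:4 O:1
  (− 1 ring H displaced by substituents)
  + SO3H → S:1 O:3 H:1
Element totals:
  C: 4
  H: 4
  O: 4
  S: 1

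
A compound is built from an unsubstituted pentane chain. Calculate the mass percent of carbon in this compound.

Atom tally by fragment:
  CH3 → C:1 H:3
  CH2 → C:1 H:2
  CH2 → C:1 H:2
  CH2 → C:1 H:2
  CH3 → C:1 H:3
Element totals:
  C: 5
  H: 12
Molecular formula: C5H12.
Molar mass = 72.151 g/mol.
Mass from C: 5 × 12.011 = 60.055 g/mol.
%C = 60.055 / 72.151 × 100 = 83.24%.

83.24%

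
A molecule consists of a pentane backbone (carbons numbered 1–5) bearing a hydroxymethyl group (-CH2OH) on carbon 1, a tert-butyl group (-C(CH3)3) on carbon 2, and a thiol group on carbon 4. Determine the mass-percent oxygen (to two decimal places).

8.41%

Atom tally by fragment:
  HOCH2CH2 → C:2 H:5 O:1
  CH(C(CH3)3) → C:5 H:10
  CH2 → C:1 H:2
  CH(SH) → C:1 H:2 S:1
  CH3 → C:1 H:3
Element totals:
  C: 10
  H: 22
  O: 1
  S: 1
Molecular formula: C10H22OS.
Molar mass = 190.345 g/mol.
Mass from O: 1 × 15.999 = 15.999 g/mol.
%O = 15.999 / 190.345 × 100 = 8.41%.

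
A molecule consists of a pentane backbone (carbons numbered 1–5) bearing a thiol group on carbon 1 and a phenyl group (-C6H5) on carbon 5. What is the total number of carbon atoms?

11

Atom tally by fragment:
  HSCH2 → C:1 H:3 S:1
  CH2 → C:1 H:2
  CH2 → C:1 H:2
  CH2 → C:1 H:2
  CH2C6H5 → C:7 H:7
Element totals:
  C: 11
  H: 16
  S: 1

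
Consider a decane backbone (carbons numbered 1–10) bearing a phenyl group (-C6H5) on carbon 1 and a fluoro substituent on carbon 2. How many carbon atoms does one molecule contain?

Atom tally by fragment:
  C6H5CH2 → C:7 H:7
  CH(F) → C:1 H:1 F:1
  CH2 → C:1 H:2
  CH2 → C:1 H:2
  CH2 → C:1 H:2
  CH2 → C:1 H:2
  CH2 → C:1 H:2
  CH2 → C:1 H:2
  CH2 → C:1 H:2
  CH3 → C:1 H:3
Element totals:
  C: 16
  H: 25
  F: 1

16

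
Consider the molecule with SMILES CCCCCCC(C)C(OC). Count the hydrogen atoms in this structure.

22

Atom tally by fragment:
  CH3 → C:1 H:3
  CH2 → C:1 H:2
  CH2 → C:1 H:2
  CH2 → C:1 H:2
  CH2 → C:1 H:2
  CH2 → C:1 H:2
  CH(CH3) → C:2 H:4
  CH2OCH3 → C:2 H:5 O:1
Element totals:
  C: 10
  H: 22
  O: 1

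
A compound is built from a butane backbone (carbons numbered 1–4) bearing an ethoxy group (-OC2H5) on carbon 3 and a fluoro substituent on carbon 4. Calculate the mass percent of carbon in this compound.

Atom tally by fragment:
  CH3 → C:1 H:3
  CH2 → C:1 H:2
  CH(OC2H5) → C:3 H:6 O:1
  CH2F → C:1 H:2 F:1
Element totals:
  C: 6
  H: 13
  F: 1
  O: 1
Molecular formula: C6H13FO.
Molar mass = 120.167 g/mol.
Mass from C: 6 × 12.011 = 72.066 g/mol.
%C = 72.066 / 120.167 × 100 = 59.97%.

59.97%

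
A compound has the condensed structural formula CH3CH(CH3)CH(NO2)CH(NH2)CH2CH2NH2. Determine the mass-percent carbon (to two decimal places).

Element totals:
  C: 7
  H: 17
  N: 3
  O: 2
Molecular formula: C7H17N3O2.
Molar mass = 175.232 g/mol.
Mass from C: 7 × 12.011 = 84.077 g/mol.
%C = 84.077 / 175.232 × 100 = 47.98%.

47.98%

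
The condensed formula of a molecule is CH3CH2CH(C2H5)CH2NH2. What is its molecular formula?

C6H15N

Element totals:
  C: 6
  H: 15
  N: 1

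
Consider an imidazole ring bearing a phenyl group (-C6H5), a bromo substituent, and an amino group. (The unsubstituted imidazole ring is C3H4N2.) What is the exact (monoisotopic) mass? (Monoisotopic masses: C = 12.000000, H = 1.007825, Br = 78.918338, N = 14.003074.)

Atom tally by fragment:
  imidazole ring core → C:3 H:4 N:2
  (− 3 ring H displaced by substituents)
  + C6H5 → C:6 H:5
  + Br → Br:1
  + NH2 → N:1 H:2
Element totals:
  C: 9
  H: 8
  Br: 1
  N: 3
Molecular formula: C9H8BrN3.
  M = 9(12.0) + 8(1.007825) + 78.918338 + 3(14.003074)
    = 108.000000 + 8.062600 + 78.918338 + 42.009222 = 236.990160

236.9902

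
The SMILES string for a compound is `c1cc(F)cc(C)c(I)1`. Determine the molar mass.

Atom tally by fragment:
  benzene ring core → C:6 H:6
  (− 3 ring H displaced by substituents)
  + F → F:1
  + CH3 → C:1 H:3
  + I → I:1
Element totals:
  C: 7
  H: 6
  F: 1
  I: 1
Molecular formula: C7H6FI.
  M = 7(12.011) + 6(1.008) + 18.998 + 126.904
    = 84.077 + 6.048 + 18.998 + 126.904 = 236.027

236.03 g/mol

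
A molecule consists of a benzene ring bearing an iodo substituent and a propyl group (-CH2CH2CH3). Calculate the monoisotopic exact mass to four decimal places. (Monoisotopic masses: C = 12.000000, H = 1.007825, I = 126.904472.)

245.9905

Atom tally by fragment:
  benzene ring core → C:6 H:6
  (− 2 ring H displaced by substituents)
  + I → I:1
  + CH2CH2CH3 → C:3 H:7
Element totals:
  C: 9
  H: 11
  I: 1
Molecular formula: C9H11I.
  M = 9(12.0) + 11(1.007825) + 126.904472
    = 108.000000 + 11.086075 + 126.904472 = 245.990547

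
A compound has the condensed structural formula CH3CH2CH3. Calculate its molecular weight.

44.10 g/mol

Atom tally by fragment:
  CH3 → C:1 H:3
  CH2 → C:1 H:2
  CH3 → C:1 H:3
Element totals:
  C: 3
  H: 8
Molecular formula: C3H8.
  M = 3(12.011) + 8(1.008)
    = 36.033 + 8.064 = 44.097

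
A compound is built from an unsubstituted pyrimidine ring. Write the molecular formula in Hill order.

C4H4N2

Atom tally by fragment:
  pyrimidine ring core → C:4 H:4 N:2
Element totals:
  C: 4
  H: 4
  N: 2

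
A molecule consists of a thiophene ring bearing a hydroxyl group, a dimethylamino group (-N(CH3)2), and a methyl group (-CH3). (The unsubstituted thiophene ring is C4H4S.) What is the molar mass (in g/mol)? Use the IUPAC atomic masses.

157.23 g/mol

Atom tally by fragment:
  thiophene ring core → C:4 H:4 S:1
  (− 3 ring H displaced by substituents)
  + OH → O:1 H:1
  + N(CH3)2 → N:1 C:2 H:6
  + CH3 → C:1 H:3
Element totals:
  C: 7
  H: 11
  N: 1
  O: 1
  S: 1
Molecular formula: C7H11NOS.
  M = 7(12.011) + 11(1.008) + 14.007 + 15.999 + 32.06
    = 84.077 + 11.088 + 14.007 + 15.999 + 32.060 = 157.231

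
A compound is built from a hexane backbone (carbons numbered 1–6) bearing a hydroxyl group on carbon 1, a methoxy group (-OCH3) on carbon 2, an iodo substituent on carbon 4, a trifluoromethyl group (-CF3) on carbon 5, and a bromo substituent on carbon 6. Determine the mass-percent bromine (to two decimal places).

Atom tally by fragment:
  HOCH2 → C:1 H:3 O:1
  CH(OCH3) → C:2 H:4 O:1
  CH2 → C:1 H:2
  CH(I) → C:1 H:1 I:1
  CH(CF3) → C:2 H:1 F:3
  CH2Br → C:1 H:2 Br:1
Element totals:
  C: 8
  H: 13
  Br: 1
  F: 3
  I: 1
  O: 2
Molecular formula: C8H13BrF3IO2.
Molar mass = 404.992 g/mol.
Mass from Br: 1 × 79.904 = 79.904 g/mol.
%Br = 79.904 / 404.992 × 100 = 19.73%.

19.73%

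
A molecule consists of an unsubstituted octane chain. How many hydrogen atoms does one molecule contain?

18

Atom tally by fragment:
  CH3 → C:1 H:3
  CH2 → C:1 H:2
  CH2 → C:1 H:2
  CH2 → C:1 H:2
  CH2 → C:1 H:2
  CH2 → C:1 H:2
  CH2 → C:1 H:2
  CH3 → C:1 H:3
Element totals:
  C: 8
  H: 18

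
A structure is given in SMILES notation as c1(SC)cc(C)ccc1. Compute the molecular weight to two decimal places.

138.23 g/mol

Atom tally by fragment:
  benzene ring core → C:6 H:6
  (− 2 ring H displaced by substituents)
  + SCH3 → C:1 H:3 S:1
  + CH3 → C:1 H:3
Element totals:
  C: 8
  H: 10
  S: 1
Molecular formula: C8H10S.
  M = 8(12.011) + 10(1.008) + 32.06
    = 96.088 + 10.080 + 32.060 = 138.228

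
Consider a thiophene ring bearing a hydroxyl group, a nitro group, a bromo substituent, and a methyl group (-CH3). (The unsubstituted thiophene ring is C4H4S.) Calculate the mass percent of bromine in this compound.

33.57%

Atom tally by fragment:
  thiophene ring core → C:4 H:4 S:1
  (− 4 ring H displaced by substituents)
  + OH → O:1 H:1
  + NO2 → N:1 O:2
  + Br → Br:1
  + CH3 → C:1 H:3
Element totals:
  C: 5
  H: 4
  Br: 1
  N: 1
  O: 3
  S: 1
Molecular formula: C5H4BrNO3S.
Molar mass = 238.055 g/mol.
Mass from Br: 1 × 79.904 = 79.904 g/mol.
%Br = 79.904 / 238.055 × 100 = 33.57%.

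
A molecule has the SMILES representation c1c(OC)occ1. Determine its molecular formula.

C5H6O2

Atom tally by fragment:
  furan ring core → C:4 H:4 O:1
  (− 1 ring H displaced by substituents)
  + OCH3 → C:1 H:3 O:1
Element totals:
  C: 5
  H: 6
  O: 2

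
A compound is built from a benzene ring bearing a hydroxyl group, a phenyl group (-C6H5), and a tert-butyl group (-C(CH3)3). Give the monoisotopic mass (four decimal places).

226.1358

Atom tally by fragment:
  benzene ring core → C:6 H:6
  (− 3 ring H displaced by substituents)
  + OH → O:1 H:1
  + C6H5 → C:6 H:5
  + C(CH3)3 → C:4 H:9
Element totals:
  C: 16
  H: 18
  O: 1
Molecular formula: C16H18O.
  M = 16(12.0) + 18(1.007825) + 15.994915
    = 192.000000 + 18.140850 + 15.994915 = 226.135765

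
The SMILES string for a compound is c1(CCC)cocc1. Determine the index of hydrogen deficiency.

Atom tally by fragment:
  furan ring core → C:4 H:4 O:1
  (− 1 ring H displaced by substituents)
  + CH2CH2CH3 → C:3 H:7
Element totals:
  C: 7
  H: 10
  O: 1
Molecular formula: C7H10O.
DoU = (2C + 2 + N − H − X) / 2 = (2·7 + 2 + 0 − 10 − 0) / 2 = 3.

3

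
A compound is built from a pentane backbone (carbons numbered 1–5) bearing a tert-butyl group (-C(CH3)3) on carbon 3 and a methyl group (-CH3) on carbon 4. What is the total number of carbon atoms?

10

Atom tally by fragment:
  CH3 → C:1 H:3
  CH2 → C:1 H:2
  CH(C(CH3)3) → C:5 H:10
  CH(CH3) → C:2 H:4
  CH3 → C:1 H:3
Element totals:
  C: 10
  H: 22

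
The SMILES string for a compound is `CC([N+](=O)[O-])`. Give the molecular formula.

C2H5NO2

Atom tally by fragment:
  CH3 → C:1 H:3
  CH2NO2 → C:1 H:2 N:1 O:2
Element totals:
  C: 2
  H: 5
  N: 1
  O: 2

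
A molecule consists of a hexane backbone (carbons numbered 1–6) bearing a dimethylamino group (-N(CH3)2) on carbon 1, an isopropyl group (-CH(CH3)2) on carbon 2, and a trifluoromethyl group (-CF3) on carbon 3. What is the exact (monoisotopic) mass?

239.1861

Atom tally by fragment:
  (CH3)2NCH2 → C:3 H:8 N:1
  CH(CH(CH3)2) → C:4 H:8
  CH(CF3) → C:2 H:1 F:3
  CH2 → C:1 H:2
  CH2 → C:1 H:2
  CH3 → C:1 H:3
Element totals:
  C: 12
  H: 24
  F: 3
  N: 1
Molecular formula: C12H24F3N.
  M = 12(12.0) + 24(1.007825) + 3(18.998403) + 14.003074
    = 144.000000 + 24.187800 + 56.995209 + 14.003074 = 239.186083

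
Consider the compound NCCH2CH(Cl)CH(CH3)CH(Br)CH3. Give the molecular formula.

Element totals:
  C: 7
  H: 11
  Br: 1
  Cl: 1
  N: 1

C7H11BrClN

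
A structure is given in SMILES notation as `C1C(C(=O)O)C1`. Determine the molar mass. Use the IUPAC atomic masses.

86.09 g/mol

Atom tally by fragment:
  cyclopropane ring core → C:3 H:6
  (− 1 ring H displaced by substituents)
  + COOH → C:1 H:1 O:2
Element totals:
  C: 4
  H: 6
  O: 2
Molecular formula: C4H6O2.
  M = 4(12.011) + 6(1.008) + 2(15.999)
    = 48.044 + 6.048 + 31.998 = 86.090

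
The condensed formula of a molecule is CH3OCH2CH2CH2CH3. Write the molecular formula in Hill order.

C5H12O

Element totals:
  C: 5
  H: 12
  O: 1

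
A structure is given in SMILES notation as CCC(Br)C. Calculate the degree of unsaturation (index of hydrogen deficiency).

0

Atom tally by fragment:
  CH3 → C:1 H:3
  CH2 → C:1 H:2
  CH(Br) → C:1 H:1 Br:1
  CH3 → C:1 H:3
Element totals:
  C: 4
  H: 9
  Br: 1
Molecular formula: C4H9Br.
DoU = (2C + 2 + N − H − X) / 2 = (2·4 + 2 + 0 − 9 − 1) / 2 = 0.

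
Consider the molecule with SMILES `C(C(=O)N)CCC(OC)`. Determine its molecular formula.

C6H13NO2

Atom tally by fragment:
  H2NOCCH2 → C:2 H:4 O:1 N:1
  CH2 → C:1 H:2
  CH2 → C:1 H:2
  CH2OCH3 → C:2 H:5 O:1
Element totals:
  C: 6
  H: 13
  N: 1
  O: 2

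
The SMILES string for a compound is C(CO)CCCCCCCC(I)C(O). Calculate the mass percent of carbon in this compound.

42.05%

Atom tally by fragment:
  HOCH2CH2 → C:2 H:5 O:1
  CH2 → C:1 H:2
  CH2 → C:1 H:2
  CH2 → C:1 H:2
  CH2 → C:1 H:2
  CH2 → C:1 H:2
  CH2 → C:1 H:2
  CH2 → C:1 H:2
  CH(I) → C:1 H:1 I:1
  CH2OH → C:1 H:3 O:1
Element totals:
  C: 11
  H: 23
  I: 1
  O: 2
Molecular formula: C11H23IO2.
Molar mass = 314.207 g/mol.
Mass from C: 11 × 12.011 = 132.121 g/mol.
%C = 132.121 / 314.207 × 100 = 42.05%.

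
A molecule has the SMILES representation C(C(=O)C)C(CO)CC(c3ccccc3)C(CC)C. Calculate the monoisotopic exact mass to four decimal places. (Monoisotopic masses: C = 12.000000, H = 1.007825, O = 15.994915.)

262.1933

Atom tally by fragment:
  CH3COCH2 → C:3 H:5 O:1
  CH(CH2OH) → C:2 H:4 O:1
  CH2 → C:1 H:2
  CH(C6H5) → C:7 H:6
  CH(C2H5) → C:3 H:6
  CH3 → C:1 H:3
Element totals:
  C: 17
  H: 26
  O: 2
Molecular formula: C17H26O2.
  M = 17(12.0) + 26(1.007825) + 2(15.994915)
    = 204.000000 + 26.203450 + 31.989830 = 262.193280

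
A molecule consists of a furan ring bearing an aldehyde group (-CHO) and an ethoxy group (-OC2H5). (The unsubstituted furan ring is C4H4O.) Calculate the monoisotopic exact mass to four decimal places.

Atom tally by fragment:
  furan ring core → C:4 H:4 O:1
  (− 2 ring H displaced by substituents)
  + CHO → C:1 H:1 O:1
  + OC2H5 → C:2 H:5 O:1
Element totals:
  C: 7
  H: 8
  O: 3
Molecular formula: C7H8O3.
  M = 7(12.0) + 8(1.007825) + 3(15.994915)
    = 84.000000 + 8.062600 + 47.984745 = 140.047345

140.0473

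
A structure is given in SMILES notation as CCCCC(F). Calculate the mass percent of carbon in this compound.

Atom tally by fragment:
  CH3 → C:1 H:3
  CH2 → C:1 H:2
  CH2 → C:1 H:2
  CH2 → C:1 H:2
  CH2F → C:1 H:2 F:1
Element totals:
  C: 5
  H: 11
  F: 1
Molecular formula: C5H11F.
Molar mass = 90.141 g/mol.
Mass from C: 5 × 12.011 = 60.055 g/mol.
%C = 60.055 / 90.141 × 100 = 66.62%.

66.62%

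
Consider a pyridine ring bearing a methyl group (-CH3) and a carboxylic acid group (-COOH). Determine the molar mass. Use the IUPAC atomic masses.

Atom tally by fragment:
  pyridine ring core → C:5 H:5 N:1
  (− 2 ring H displaced by substituents)
  + CH3 → C:1 H:3
  + COOH → C:1 H:1 O:2
Element totals:
  C: 7
  H: 7
  N: 1
  O: 2
Molecular formula: C7H7NO2.
  M = 7(12.011) + 7(1.008) + 14.007 + 2(15.999)
    = 84.077 + 7.056 + 14.007 + 31.998 = 137.138

137.14 g/mol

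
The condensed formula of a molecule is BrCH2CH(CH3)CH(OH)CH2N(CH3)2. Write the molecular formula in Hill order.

C7H16BrNO

Element totals:
  C: 7
  H: 16
  Br: 1
  N: 1
  O: 1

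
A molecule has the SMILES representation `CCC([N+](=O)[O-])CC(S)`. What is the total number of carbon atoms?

Atom tally by fragment:
  CH3 → C:1 H:3
  CH2 → C:1 H:2
  CH(NO2) → C:1 H:1 N:1 O:2
  CH2 → C:1 H:2
  CH2SH → C:1 H:3 S:1
Element totals:
  C: 5
  H: 11
  N: 1
  O: 2
  S: 1

5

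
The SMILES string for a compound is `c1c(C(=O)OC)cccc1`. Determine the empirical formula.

C4H4O

Atom tally by fragment:
  benzene ring core → C:6 H:6
  (− 1 ring H displaced by substituents)
  + COOCH3 → C:2 H:3 O:2
Element totals:
  C: 8
  H: 8
  O: 2
Molecular formula: C8H8O2.
gcd of subscripts = 2; dividing each by 2:
  C: 8/2 = 4
  H: 8/2 = 4
  O: 2/2 = 1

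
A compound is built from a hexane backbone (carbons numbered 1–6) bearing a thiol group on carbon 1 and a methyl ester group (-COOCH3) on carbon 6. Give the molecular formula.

C8H16O2S

Atom tally by fragment:
  HSCH2 → C:1 H:3 S:1
  CH2 → C:1 H:2
  CH2 → C:1 H:2
  CH2 → C:1 H:2
  CH2 → C:1 H:2
  CH2COOCH3 → C:3 H:5 O:2
Element totals:
  C: 8
  H: 16
  O: 2
  S: 1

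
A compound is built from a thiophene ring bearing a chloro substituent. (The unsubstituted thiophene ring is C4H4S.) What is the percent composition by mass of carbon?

40.52%

Atom tally by fragment:
  thiophene ring core → C:4 H:4 S:1
  (− 1 ring H displaced by substituents)
  + Cl → Cl:1
Element totals:
  C: 4
  H: 3
  Cl: 1
  S: 1
Molecular formula: C4H3ClS.
Molar mass = 118.578 g/mol.
Mass from C: 4 × 12.011 = 48.044 g/mol.
%C = 48.044 / 118.578 × 100 = 40.52%.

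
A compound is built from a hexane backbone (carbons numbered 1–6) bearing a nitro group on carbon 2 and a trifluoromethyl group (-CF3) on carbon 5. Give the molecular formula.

Atom tally by fragment:
  CH3 → C:1 H:3
  CH(NO2) → C:1 H:1 N:1 O:2
  CH2 → C:1 H:2
  CH2 → C:1 H:2
  CH(CF3) → C:2 H:1 F:3
  CH3 → C:1 H:3
Element totals:
  C: 7
  H: 12
  F: 3
  N: 1
  O: 2

C7H12F3NO2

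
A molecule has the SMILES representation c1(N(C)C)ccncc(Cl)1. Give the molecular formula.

C7H9ClN2

Atom tally by fragment:
  pyridine ring core → C:5 H:5 N:1
  (− 2 ring H displaced by substituents)
  + N(CH3)2 → N:1 C:2 H:6
  + Cl → Cl:1
Element totals:
  C: 7
  H: 9
  Cl: 1
  N: 2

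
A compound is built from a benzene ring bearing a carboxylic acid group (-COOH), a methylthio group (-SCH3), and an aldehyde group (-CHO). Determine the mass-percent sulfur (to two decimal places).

16.34%

Atom tally by fragment:
  benzene ring core → C:6 H:6
  (− 3 ring H displaced by substituents)
  + COOH → C:1 H:1 O:2
  + SCH3 → C:1 H:3 S:1
  + CHO → C:1 H:1 O:1
Element totals:
  C: 9
  H: 8
  O: 3
  S: 1
Molecular formula: C9H8O3S.
Molar mass = 196.220 g/mol.
Mass from S: 1 × 32.06 = 32.060 g/mol.
%S = 32.060 / 196.220 × 100 = 16.34%.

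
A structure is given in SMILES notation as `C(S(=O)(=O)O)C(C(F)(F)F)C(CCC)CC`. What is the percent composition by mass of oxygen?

Atom tally by fragment:
  HO3SCH2 → C:1 H:3 S:1 O:3
  CH(CF3) → C:2 H:1 F:3
  CH(CH2CH2CH3) → C:4 H:8
  CH2 → C:1 H:2
  CH3 → C:1 H:3
Element totals:
  C: 9
  H: 17
  F: 3
  O: 3
  S: 1
Molecular formula: C9H17F3O3S.
Molar mass = 262.286 g/mol.
Mass from O: 3 × 15.999 = 47.997 g/mol.
%O = 47.997 / 262.286 × 100 = 18.30%.

18.30%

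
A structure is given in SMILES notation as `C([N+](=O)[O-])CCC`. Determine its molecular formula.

C4H9NO2

Atom tally by fragment:
  O2NCH2 → C:1 H:2 N:1 O:2
  CH2 → C:1 H:2
  CH2 → C:1 H:2
  CH3 → C:1 H:3
Element totals:
  C: 4
  H: 9
  N: 1
  O: 2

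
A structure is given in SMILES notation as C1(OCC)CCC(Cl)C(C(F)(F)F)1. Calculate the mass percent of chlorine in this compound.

Atom tally by fragment:
  cyclopentane ring core → C:5 H:10
  (− 3 ring H displaced by substituents)
  + OC2H5 → C:2 H:5 O:1
  + Cl → Cl:1
  + CF3 → C:1 F:3
Element totals:
  C: 8
  H: 12
  Cl: 1
  F: 3
  O: 1
Molecular formula: C8H12ClF3O.
Molar mass = 216.627 g/mol.
Mass from Cl: 1 × 35.45 = 35.450 g/mol.
%Cl = 35.450 / 216.627 × 100 = 16.36%.

16.36%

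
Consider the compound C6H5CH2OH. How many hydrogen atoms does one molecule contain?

8

Atom tally by fragment:
  benzene ring core → C:6 H:6
  (− 1 ring H displaced by substituents)
  + CH2OH → C:1 H:3 O:1
Element totals:
  C: 7
  H: 8
  O: 1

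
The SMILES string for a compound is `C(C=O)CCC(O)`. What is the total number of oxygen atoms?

Atom tally by fragment:
  OHCCH2 → C:2 H:3 O:1
  CH2 → C:1 H:2
  CH2 → C:1 H:2
  CH2OH → C:1 H:3 O:1
Element totals:
  C: 5
  H: 10
  O: 2

2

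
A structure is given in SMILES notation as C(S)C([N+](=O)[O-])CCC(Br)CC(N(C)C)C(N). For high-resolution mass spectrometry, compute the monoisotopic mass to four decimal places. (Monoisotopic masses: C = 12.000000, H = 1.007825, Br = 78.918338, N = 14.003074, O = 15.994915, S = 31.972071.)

Atom tally by fragment:
  HSCH2 → C:1 H:3 S:1
  CH(NO2) → C:1 H:1 N:1 O:2
  CH2 → C:1 H:2
  CH2 → C:1 H:2
  CH(Br) → C:1 H:1 Br:1
  CH2 → C:1 H:2
  CH(N(CH3)2) → C:3 H:7 N:1
  CH2NH2 → C:1 H:4 N:1
Element totals:
  C: 10
  H: 22
  Br: 1
  N: 3
  O: 2
  S: 1
Molecular formula: C10H22BrN3O2S.
  M = 10(12.0) + 22(1.007825) + 78.918338 + 3(14.003074) + 2(15.994915) + 31.972071
    = 120.000000 + 22.172150 + 78.918338 + 42.009222 + 31.989830 + 31.972071 = 327.061611

327.0616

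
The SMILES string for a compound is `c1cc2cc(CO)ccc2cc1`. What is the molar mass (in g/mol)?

Atom tally by fragment:
  naphthalene ring system core → C:10 H:8
  (− 1 ring H displaced by substituents)
  + CH2OH → C:1 H:3 O:1
Element totals:
  C: 11
  H: 10
  O: 1
Molecular formula: C11H10O.
  M = 11(12.011) + 10(1.008) + 15.999
    = 132.121 + 10.080 + 15.999 = 158.200

158.20 g/mol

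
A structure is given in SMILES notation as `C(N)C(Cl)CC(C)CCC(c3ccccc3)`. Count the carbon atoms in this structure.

14

Atom tally by fragment:
  H2NCH2 → C:1 H:4 N:1
  CH(Cl) → C:1 H:1 Cl:1
  CH2 → C:1 H:2
  CH(CH3) → C:2 H:4
  CH2 → C:1 H:2
  CH2 → C:1 H:2
  CH2C6H5 → C:7 H:7
Element totals:
  C: 14
  H: 22
  Cl: 1
  N: 1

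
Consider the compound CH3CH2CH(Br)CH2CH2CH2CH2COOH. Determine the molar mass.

Atom tally by fragment:
  CH3 → C:1 H:3
  CH2 → C:1 H:2
  CH(Br) → C:1 H:1 Br:1
  CH2 → C:1 H:2
  CH2 → C:1 H:2
  CH2 → C:1 H:2
  CH2COOH → C:2 H:3 O:2
Element totals:
  C: 8
  H: 15
  Br: 1
  O: 2
Molecular formula: C8H15BrO2.
  M = 8(12.011) + 15(1.008) + 79.904 + 2(15.999)
    = 96.088 + 15.120 + 79.904 + 31.998 = 223.110

223.11 g/mol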